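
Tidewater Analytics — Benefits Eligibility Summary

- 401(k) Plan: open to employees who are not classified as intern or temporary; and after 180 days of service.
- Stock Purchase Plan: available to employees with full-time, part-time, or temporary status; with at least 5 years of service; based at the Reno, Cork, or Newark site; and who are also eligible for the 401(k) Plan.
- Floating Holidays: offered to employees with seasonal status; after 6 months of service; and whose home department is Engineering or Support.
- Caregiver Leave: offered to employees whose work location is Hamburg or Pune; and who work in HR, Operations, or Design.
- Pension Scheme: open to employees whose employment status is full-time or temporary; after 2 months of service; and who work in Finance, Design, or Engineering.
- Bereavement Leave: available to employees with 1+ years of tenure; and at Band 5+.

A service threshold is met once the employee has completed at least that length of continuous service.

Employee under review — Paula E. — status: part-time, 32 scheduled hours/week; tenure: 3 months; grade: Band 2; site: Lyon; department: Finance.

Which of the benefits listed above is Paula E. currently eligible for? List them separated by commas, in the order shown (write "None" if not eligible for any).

None

401(k) Plan — status part-time ✓ (not excluded); service 3 months < 180 days ✗ → not eligible.
Stock Purchase Plan — status part-time ✓; service 3 months < 5 years (≈1825 days) ✗ → not eligible.
Floating Holidays — status part-time ✗ (requires seasonal) → not eligible.
Caregiver Leave — site Lyon ✗ (not Hamburg or Pune) → not eligible.
Pension Scheme — status part-time ✗ (requires full-time or temporary) → not eligible.
Bereavement Leave — service 3 months < 1 year (≈365 days) ✗ → not eligible.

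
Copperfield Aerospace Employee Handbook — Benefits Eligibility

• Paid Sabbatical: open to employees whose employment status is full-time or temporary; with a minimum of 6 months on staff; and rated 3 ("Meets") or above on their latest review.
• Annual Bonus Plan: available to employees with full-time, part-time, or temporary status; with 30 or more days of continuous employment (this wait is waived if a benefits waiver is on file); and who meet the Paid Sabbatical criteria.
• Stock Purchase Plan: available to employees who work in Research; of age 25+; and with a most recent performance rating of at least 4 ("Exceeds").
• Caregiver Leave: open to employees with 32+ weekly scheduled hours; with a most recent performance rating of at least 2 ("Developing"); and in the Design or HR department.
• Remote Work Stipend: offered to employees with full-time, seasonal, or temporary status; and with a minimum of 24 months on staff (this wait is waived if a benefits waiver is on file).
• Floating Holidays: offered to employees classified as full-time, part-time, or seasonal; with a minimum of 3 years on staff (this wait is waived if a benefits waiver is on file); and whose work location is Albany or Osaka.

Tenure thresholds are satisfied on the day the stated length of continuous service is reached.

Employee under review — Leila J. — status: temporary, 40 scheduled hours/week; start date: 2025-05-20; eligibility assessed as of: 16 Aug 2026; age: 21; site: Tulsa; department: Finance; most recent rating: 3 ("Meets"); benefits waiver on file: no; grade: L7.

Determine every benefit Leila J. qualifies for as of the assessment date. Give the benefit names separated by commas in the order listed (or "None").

Service from 2025-05-20 to 16 Aug 2026: 453 days.
Paid Sabbatical — status temporary ✓; service 453 days ≥ 6 months (≈180 days) ✓; rating 3 ≥ 3 ✓ → eligible.
Annual Bonus Plan — status temporary ✓; no waiver, service 453 days ≥ 30 days ✓; eligible for Paid Sabbatical ✓ → eligible.
Stock Purchase Plan — dept Finance ✗ → not eligible.
Caregiver Leave — 40 hrs/wk ≥ 32 ✓; rating 3 ≥ 2 ✓; dept Finance ✗ → not eligible.
Remote Work Stipend — status temporary ✓; no waiver, service 453 days < 24 months (≈720 days) ✗ → not eligible.
Floating Holidays — status temporary ✗ (requires full-time, part-time, or seasonal) → not eligible.

Paid Sabbatical, Annual Bonus Plan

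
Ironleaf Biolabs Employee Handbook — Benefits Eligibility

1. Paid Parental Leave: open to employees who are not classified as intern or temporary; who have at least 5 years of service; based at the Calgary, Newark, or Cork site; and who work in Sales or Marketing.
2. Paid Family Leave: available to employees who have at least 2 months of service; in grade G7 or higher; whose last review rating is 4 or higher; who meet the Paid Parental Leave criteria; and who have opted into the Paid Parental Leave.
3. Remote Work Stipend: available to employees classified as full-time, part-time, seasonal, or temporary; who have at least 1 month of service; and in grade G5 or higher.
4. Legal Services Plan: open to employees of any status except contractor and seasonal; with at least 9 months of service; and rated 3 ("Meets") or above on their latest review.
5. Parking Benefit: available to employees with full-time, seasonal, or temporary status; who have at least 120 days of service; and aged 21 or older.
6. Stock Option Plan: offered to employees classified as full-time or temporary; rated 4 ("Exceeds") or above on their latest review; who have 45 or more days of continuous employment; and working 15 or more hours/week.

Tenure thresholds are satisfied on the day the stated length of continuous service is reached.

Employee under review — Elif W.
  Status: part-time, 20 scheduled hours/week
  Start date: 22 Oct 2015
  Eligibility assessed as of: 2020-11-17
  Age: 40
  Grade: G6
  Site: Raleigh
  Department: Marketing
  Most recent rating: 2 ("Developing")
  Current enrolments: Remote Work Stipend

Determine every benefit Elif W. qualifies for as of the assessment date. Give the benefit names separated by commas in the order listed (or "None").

Service from 22 Oct 2015 to 2020-11-17: 1853 days.
Paid Parental Leave — status part-time ✓ (not excluded); service 1853 days ≥ 5 years (≈1825 days) ✓; site Raleigh ✗ (not Calgary, Newark, or Cork) → not eligible.
Paid Family Leave — service 1853 days ≥ 2 months (≈60 days) ✓; grade G6 < G7 ✗ → not eligible.
Remote Work Stipend — status part-time ✓; service 1853 days ≥ 1 month (≈30 days) ✓; grade G6 ≥ G5 ✓ → eligible.
Legal Services Plan — status part-time ✓ (not excluded); service 1853 days ≥ 9 months (≈270 days) ✓; rating 2 < 3 ✗ → not eligible.
Parking Benefit — status part-time ✗ (requires full-time, seasonal, or temporary) → not eligible.
Stock Option Plan — status part-time ✗ (requires full-time or temporary) → not eligible.

Remote Work Stipend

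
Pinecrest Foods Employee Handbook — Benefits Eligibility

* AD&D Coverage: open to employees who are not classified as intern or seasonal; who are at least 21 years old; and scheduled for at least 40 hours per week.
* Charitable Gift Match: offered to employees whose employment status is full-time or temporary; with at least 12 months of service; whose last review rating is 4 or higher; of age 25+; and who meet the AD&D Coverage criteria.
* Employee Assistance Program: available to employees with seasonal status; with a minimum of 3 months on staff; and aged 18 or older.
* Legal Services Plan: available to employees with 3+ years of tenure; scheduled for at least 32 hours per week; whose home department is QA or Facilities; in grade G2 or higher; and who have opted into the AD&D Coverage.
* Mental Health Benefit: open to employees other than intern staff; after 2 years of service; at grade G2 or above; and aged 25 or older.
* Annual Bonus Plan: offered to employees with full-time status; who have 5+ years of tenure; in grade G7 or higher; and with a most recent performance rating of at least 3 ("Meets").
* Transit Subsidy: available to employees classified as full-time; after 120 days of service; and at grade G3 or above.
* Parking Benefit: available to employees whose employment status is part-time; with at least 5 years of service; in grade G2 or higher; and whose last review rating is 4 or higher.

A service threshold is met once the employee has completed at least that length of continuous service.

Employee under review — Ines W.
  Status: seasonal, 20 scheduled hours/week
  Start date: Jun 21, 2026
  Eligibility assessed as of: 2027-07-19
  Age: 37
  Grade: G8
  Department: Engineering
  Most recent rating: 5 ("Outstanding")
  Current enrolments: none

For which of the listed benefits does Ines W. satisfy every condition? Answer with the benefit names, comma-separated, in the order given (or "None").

Employee Assistance Program

Service from Jun 21, 2026 to 2027-07-19: 393 days.
AD&D Coverage — status seasonal ✗ (excluded) → not eligible.
Charitable Gift Match — status seasonal ✗ (requires full-time or temporary) → not eligible.
Employee Assistance Program — status seasonal ✓; service 393 days ≥ 3 months (≈90 days) ✓; age 37 ≥ 18 ✓ → eligible.
Legal Services Plan — service 393 days < 3 years (≈1095 days) ✗ → not eligible.
Mental Health Benefit — status seasonal ✓ (not excluded); service 393 days < 2 years (≈730 days) ✗ → not eligible.
Annual Bonus Plan — status seasonal ✗ (requires full-time) → not eligible.
Transit Subsidy — status seasonal ✗ (requires full-time) → not eligible.
Parking Benefit — status seasonal ✗ (requires part-time) → not eligible.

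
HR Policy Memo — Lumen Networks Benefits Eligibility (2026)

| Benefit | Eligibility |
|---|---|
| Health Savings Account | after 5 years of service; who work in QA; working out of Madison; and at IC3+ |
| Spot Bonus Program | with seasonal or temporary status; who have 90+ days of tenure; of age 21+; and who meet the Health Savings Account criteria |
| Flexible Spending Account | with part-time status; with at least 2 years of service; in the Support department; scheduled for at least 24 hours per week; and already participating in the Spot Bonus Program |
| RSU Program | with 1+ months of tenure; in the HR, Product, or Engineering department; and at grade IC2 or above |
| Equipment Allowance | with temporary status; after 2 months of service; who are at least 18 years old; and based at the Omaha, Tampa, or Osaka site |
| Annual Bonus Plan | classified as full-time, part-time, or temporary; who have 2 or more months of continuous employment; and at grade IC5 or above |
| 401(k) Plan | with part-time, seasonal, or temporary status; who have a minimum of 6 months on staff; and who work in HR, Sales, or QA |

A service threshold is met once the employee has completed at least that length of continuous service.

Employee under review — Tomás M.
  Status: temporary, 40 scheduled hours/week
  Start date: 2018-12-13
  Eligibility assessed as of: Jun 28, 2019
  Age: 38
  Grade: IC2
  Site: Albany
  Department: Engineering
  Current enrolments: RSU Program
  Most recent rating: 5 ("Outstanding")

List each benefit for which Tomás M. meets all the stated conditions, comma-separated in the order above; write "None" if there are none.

RSU Program

Service from 2018-12-13 to Jun 28, 2019: 197 days.
Health Savings Account — service 197 days < 5 years (≈1825 days) ✗ → not eligible.
Spot Bonus Program — status temporary ✓; service 197 days ≥ 90 days ✓; age 38 ≥ 21 ✓; not eligible for Health Savings Account ✗ → not eligible.
Flexible Spending Account — status temporary ✗ (requires part-time) → not eligible.
RSU Program — service 197 days ≥ 1 month (≈30 days) ✓; dept Engineering ✓; grade IC2 ≥ IC2 ✓ → eligible.
Equipment Allowance — status temporary ✓; service 197 days ≥ 2 months (≈60 days) ✓; age 38 ≥ 18 ✓; site Albany ✗ (not Omaha, Tampa, or Osaka) → not eligible.
Annual Bonus Plan — status temporary ✓; service 197 days ≥ 2 months (≈60 days) ✓; grade IC2 < IC5 ✗ → not eligible.
401(k) Plan — status temporary ✓; service 197 days ≥ 6 months (≈180 days) ✓; dept Engineering ✗ → not eligible.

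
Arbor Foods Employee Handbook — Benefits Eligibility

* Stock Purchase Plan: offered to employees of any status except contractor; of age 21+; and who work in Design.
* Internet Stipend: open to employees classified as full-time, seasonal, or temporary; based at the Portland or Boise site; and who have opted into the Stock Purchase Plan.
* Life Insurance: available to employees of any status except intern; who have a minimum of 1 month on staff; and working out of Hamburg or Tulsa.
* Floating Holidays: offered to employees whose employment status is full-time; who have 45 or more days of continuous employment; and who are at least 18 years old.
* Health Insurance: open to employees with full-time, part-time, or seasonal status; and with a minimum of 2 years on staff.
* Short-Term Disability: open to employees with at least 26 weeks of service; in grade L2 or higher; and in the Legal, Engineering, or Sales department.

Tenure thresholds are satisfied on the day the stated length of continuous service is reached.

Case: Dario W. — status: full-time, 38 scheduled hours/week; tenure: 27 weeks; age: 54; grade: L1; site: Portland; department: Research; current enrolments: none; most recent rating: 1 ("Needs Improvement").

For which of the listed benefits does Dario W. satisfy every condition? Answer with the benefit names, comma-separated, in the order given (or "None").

Floating Holidays

Stock Purchase Plan — status full-time ✓ (not excluded); age 54 ≥ 21 ✓; dept Research ✗ → not eligible.
Internet Stipend — status full-time ✓; site Portland ✓; not enrolled in Stock Purchase Plan ✗ → not eligible.
Life Insurance — status full-time ✓ (not excluded); service 27 weeks ≥ 1 month (≈30 days) ✓; site Portland ✗ (not Hamburg or Tulsa) → not eligible.
Floating Holidays — status full-time ✓; service 27 weeks ≥ 45 days ✓; age 54 ≥ 18 ✓ → eligible.
Health Insurance — status full-time ✓; service 27 weeks < 2 years (≈730 days) ✗ → not eligible.
Short-Term Disability — service 27 weeks ≥ 26 weeks ✓; grade L1 < L2 ✗ → not eligible.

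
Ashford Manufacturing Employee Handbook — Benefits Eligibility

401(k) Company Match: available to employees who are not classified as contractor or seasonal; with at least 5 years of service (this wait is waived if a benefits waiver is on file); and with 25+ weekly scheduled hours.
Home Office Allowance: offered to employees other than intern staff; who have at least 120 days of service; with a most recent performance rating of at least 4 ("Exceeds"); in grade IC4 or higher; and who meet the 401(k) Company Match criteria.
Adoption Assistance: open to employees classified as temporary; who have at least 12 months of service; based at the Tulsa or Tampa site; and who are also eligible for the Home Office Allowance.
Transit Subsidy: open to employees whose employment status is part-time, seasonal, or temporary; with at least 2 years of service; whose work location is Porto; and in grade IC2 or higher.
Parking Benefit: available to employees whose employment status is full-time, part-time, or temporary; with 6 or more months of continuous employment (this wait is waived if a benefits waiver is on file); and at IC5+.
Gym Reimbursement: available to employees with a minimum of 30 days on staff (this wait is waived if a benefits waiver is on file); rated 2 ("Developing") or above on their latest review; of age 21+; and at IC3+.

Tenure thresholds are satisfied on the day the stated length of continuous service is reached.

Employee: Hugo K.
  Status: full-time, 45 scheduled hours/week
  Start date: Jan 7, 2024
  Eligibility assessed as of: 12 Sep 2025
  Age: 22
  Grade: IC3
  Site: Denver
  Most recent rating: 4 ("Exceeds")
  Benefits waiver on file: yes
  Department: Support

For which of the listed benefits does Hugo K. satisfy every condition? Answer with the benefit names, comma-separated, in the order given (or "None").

401(k) Company Match, Gym Reimbursement

Service from Jan 7, 2024 to 12 Sep 2025: 614 days.
401(k) Company Match — status full-time ✓ (not excluded); benefits waiver on file ✓; 45 hrs/wk ≥ 25 ✓ → eligible.
Home Office Allowance — status full-time ✓ (not excluded); service 614 days ≥ 120 days ✓; rating 4 ≥ 4 ✓; grade IC3 < IC4 ✗ → not eligible.
Adoption Assistance — status full-time ✗ (requires temporary) → not eligible.
Transit Subsidy — status full-time ✗ (requires part-time, seasonal, or temporary) → not eligible.
Parking Benefit — status full-time ✓; benefits waiver on file ✓; grade IC3 < IC5 ✗ → not eligible.
Gym Reimbursement — benefits waiver on file ✓; rating 4 ≥ 2 ✓; age 22 ≥ 21 ✓; grade IC3 ≥ IC3 ✓ → eligible.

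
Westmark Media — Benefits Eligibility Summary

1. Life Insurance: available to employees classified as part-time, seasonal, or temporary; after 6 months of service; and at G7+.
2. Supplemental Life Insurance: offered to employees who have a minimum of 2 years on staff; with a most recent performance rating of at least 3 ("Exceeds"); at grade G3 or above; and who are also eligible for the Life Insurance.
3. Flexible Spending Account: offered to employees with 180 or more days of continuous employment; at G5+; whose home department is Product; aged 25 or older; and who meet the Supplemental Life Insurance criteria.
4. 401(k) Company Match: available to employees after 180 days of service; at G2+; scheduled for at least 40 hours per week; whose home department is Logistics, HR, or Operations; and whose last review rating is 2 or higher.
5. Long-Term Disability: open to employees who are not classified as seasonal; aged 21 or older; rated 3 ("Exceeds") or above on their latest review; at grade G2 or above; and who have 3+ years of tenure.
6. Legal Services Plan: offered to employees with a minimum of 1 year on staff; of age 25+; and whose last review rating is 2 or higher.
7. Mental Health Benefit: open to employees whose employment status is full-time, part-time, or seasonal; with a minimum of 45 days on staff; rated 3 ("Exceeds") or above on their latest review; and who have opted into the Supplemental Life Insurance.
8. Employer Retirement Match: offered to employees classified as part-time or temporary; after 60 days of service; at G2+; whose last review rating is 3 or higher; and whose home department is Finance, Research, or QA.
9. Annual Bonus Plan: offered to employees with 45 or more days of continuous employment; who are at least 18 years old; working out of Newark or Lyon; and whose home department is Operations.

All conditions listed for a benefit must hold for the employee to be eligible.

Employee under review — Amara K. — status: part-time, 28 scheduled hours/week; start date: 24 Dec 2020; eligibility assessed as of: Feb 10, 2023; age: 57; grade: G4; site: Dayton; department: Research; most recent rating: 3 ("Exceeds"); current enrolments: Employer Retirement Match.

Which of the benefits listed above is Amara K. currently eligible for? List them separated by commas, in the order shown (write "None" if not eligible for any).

Legal Services Plan, Employer Retirement Match

Service from 24 Dec 2020 to Feb 10, 2023: 778 days.
Life Insurance — status part-time ✓; service 778 days ≥ 6 months (≈180 days) ✓; grade G4 < G7 ✗ → not eligible.
Supplemental Life Insurance — service 778 days ≥ 2 years (≈730 days) ✓; rating 3 ≥ 3 ✓; grade G4 ≥ G3 ✓; not eligible for Life Insurance ✗ → not eligible.
Flexible Spending Account — service 778 days ≥ 180 days ✓; grade G4 < G5 ✗ → not eligible.
401(k) Company Match — service 778 days ≥ 180 days ✓; grade G4 ≥ G2 ✓; 28 hrs/wk < 40 ✗ → not eligible.
Long-Term Disability — status part-time ✓ (not excluded); age 57 ≥ 21 ✓; rating 3 ≥ 3 ✓; grade G4 ≥ G2 ✓; service 778 days < 3 years (≈1095 days) ✗ → not eligible.
Legal Services Plan — service 778 days ≥ 1 year (≈365 days) ✓; age 57 ≥ 25 ✓; rating 3 ≥ 2 ✓ → eligible.
Mental Health Benefit — status part-time ✓; service 778 days ≥ 45 days ✓; rating 3 ≥ 3 ✓; not enrolled in Supplemental Life Insurance ✗ → not eligible.
Employer Retirement Match — status part-time ✓; service 778 days ≥ 60 days ✓; grade G4 ≥ G2 ✓; rating 3 ≥ 3 ✓; dept Research ✓ → eligible.
Annual Bonus Plan — service 778 days ≥ 45 days ✓; age 57 ≥ 18 ✓; site Dayton ✗ (not Newark or Lyon) → not eligible.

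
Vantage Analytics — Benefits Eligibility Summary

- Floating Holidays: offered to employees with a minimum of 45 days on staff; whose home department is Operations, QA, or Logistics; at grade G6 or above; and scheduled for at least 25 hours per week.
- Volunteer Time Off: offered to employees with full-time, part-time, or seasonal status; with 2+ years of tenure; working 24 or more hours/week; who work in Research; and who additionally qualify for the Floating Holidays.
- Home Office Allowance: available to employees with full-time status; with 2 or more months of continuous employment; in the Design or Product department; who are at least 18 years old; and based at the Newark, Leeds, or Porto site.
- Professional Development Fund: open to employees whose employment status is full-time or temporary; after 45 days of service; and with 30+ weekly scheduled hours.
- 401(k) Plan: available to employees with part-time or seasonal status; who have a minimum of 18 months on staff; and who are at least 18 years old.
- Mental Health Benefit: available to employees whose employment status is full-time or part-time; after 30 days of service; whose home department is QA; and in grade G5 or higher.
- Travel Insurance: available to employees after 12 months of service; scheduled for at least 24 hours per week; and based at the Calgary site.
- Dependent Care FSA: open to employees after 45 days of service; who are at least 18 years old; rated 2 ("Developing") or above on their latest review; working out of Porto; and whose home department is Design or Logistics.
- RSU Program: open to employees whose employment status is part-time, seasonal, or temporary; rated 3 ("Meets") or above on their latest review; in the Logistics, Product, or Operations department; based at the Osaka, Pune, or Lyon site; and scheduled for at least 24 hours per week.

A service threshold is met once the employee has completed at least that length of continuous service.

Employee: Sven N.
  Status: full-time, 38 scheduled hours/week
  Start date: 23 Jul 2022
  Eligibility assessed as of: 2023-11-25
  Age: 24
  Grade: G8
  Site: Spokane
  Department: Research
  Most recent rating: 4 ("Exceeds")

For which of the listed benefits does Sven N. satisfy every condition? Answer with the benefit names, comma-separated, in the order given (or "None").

Professional Development Fund

Service from 23 Jul 2022 to 2023-11-25: 490 days.
Floating Holidays — service 490 days ≥ 45 days ✓; dept Research ✗ → not eligible.
Volunteer Time Off — status full-time ✓; service 490 days < 2 years (≈730 days) ✗ → not eligible.
Home Office Allowance — status full-time ✓; service 490 days ≥ 2 months (≈60 days) ✓; dept Research ✗ → not eligible.
Professional Development Fund — status full-time ✓; service 490 days ≥ 45 days ✓; 38 hrs/wk ≥ 30 ✓ → eligible.
401(k) Plan — status full-time ✗ (requires part-time or seasonal) → not eligible.
Mental Health Benefit — status full-time ✓; service 490 days ≥ 30 days ✓; dept Research ✗ → not eligible.
Travel Insurance — service 490 days ≥ 12 months (≈360 days) ✓; 38 hrs/wk ≥ 24 ✓; site Spokane ✗ (not Calgary) → not eligible.
Dependent Care FSA — service 490 days ≥ 45 days ✓; age 24 ≥ 18 ✓; rating 4 ≥ 2 ✓; site Spokane ✗ (not Porto) → not eligible.
RSU Program — status full-time ✗ (requires part-time, seasonal, or temporary) → not eligible.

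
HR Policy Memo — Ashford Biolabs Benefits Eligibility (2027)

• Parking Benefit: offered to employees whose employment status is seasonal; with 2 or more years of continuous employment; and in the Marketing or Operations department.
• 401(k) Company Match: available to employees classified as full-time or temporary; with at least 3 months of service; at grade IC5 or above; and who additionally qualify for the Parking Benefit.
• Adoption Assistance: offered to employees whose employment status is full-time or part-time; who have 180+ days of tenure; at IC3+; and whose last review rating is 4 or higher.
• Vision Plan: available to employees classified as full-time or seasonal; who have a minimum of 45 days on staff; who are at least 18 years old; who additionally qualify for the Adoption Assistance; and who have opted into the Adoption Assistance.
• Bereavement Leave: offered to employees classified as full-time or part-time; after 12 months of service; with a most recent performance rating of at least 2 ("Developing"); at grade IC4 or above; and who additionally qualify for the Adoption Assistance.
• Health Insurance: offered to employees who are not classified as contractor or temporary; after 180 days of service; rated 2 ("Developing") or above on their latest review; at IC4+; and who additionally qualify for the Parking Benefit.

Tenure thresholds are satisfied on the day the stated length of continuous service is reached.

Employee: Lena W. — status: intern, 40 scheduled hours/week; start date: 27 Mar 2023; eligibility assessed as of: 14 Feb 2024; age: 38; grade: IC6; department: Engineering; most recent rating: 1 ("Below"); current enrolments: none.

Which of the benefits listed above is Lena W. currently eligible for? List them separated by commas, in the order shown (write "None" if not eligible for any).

None

Service from 27 Mar 2023 to 14 Feb 2024: 324 days.
Parking Benefit — status intern ✗ (requires seasonal) → not eligible.
401(k) Company Match — status intern ✗ (requires full-time or temporary) → not eligible.
Adoption Assistance — status intern ✗ (requires full-time or part-time) → not eligible.
Vision Plan — status intern ✗ (requires full-time or seasonal) → not eligible.
Bereavement Leave — status intern ✗ (requires full-time or part-time) → not eligible.
Health Insurance — status intern ✓ (not excluded); service 324 days ≥ 180 days ✓; rating 1 < 2 ✗ → not eligible.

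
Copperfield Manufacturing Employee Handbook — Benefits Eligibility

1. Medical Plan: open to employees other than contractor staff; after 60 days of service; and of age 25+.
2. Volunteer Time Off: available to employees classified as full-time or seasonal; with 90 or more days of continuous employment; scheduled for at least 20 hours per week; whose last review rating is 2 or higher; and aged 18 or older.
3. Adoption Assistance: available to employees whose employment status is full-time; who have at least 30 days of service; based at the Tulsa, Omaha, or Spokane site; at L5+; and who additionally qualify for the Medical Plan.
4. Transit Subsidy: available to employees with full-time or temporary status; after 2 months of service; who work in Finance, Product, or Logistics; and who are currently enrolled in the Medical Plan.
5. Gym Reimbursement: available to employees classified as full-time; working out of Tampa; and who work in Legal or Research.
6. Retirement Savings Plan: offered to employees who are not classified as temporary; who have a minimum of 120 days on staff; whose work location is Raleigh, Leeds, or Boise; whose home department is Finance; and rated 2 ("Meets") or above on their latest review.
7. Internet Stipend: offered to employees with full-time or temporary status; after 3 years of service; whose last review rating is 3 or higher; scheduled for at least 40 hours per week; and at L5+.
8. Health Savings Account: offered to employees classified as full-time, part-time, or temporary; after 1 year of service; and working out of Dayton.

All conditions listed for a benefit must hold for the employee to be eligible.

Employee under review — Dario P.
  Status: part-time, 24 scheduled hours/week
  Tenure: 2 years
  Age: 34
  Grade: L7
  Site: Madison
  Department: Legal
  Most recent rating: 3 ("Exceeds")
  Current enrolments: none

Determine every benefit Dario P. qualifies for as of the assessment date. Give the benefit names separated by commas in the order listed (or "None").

Medical Plan — status part-time ✓ (not excluded); service 2 years ≥ 60 days ✓; age 34 ≥ 25 ✓ → eligible.
Volunteer Time Off — status part-time ✗ (requires full-time or seasonal) → not eligible.
Adoption Assistance — status part-time ✗ (requires full-time) → not eligible.
Transit Subsidy — status part-time ✗ (requires full-time or temporary) → not eligible.
Gym Reimbursement — status part-time ✗ (requires full-time) → not eligible.
Retirement Savings Plan — status part-time ✓ (not excluded); service 2 years ≥ 120 days ✓; site Madison ✗ (not Raleigh, Leeds, or Boise) → not eligible.
Internet Stipend — status part-time ✗ (requires full-time or temporary) → not eligible.
Health Savings Account — status part-time ✓; service 2 years ≥ 1 year ✓; site Madison ✗ (not Dayton) → not eligible.

Medical Plan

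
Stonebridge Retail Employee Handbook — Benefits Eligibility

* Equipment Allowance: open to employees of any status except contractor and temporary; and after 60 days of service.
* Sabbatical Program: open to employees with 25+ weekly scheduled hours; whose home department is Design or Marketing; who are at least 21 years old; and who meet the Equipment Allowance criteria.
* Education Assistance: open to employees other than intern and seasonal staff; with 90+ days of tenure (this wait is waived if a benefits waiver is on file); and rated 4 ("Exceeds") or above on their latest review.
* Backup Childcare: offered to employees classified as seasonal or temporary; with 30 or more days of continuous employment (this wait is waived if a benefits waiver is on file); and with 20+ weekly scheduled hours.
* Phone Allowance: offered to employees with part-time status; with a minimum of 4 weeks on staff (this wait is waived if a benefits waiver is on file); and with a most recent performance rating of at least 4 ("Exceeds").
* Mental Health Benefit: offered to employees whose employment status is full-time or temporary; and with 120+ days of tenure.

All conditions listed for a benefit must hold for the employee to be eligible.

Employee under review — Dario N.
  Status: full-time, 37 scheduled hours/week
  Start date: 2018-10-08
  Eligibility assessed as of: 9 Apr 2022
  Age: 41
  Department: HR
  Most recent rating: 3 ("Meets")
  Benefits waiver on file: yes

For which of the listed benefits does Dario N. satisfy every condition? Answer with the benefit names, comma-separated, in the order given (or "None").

Equipment Allowance, Mental Health Benefit

Service from 2018-10-08 to 9 Apr 2022: 1279 days.
Equipment Allowance — status full-time ✓ (not excluded); service 1279 days ≥ 60 days ✓ → eligible.
Sabbatical Program — 37 hrs/wk ≥ 25 ✓; dept HR ✗ → not eligible.
Education Assistance — status full-time ✓ (not excluded); benefits waiver on file ✓; rating 3 < 4 ✗ → not eligible.
Backup Childcare — status full-time ✗ (requires seasonal or temporary) → not eligible.
Phone Allowance — status full-time ✗ (requires part-time) → not eligible.
Mental Health Benefit — status full-time ✓; service 1279 days ≥ 120 days ✓ → eligible.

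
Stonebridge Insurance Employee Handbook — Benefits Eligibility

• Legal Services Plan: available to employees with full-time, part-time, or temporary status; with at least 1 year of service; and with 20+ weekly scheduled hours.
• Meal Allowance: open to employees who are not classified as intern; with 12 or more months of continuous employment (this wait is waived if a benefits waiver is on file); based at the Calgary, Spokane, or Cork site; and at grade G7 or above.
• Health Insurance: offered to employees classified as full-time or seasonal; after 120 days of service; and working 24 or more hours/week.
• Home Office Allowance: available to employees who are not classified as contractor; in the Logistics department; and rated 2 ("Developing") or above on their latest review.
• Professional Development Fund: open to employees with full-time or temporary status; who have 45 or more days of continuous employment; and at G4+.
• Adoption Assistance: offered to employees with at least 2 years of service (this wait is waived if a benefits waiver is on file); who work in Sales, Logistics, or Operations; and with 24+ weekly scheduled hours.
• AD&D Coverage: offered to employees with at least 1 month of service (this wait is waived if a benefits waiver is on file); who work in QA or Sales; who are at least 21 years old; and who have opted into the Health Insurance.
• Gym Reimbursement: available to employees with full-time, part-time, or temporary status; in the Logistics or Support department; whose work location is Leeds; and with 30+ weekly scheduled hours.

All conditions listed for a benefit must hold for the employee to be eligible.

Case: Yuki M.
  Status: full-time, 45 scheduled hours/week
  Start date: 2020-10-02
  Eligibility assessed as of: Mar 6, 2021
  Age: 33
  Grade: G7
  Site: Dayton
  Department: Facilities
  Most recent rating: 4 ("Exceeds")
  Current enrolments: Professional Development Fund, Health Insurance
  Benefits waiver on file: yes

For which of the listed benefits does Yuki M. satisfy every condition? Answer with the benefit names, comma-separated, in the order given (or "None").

Service from 2020-10-02 to Mar 6, 2021: 155 days.
Legal Services Plan — status full-time ✓; service 155 days < 1 year (≈365 days) ✗ → not eligible.
Meal Allowance — status full-time ✓ (not excluded); benefits waiver on file ✓; site Dayton ✗ (not Calgary, Spokane, or Cork) → not eligible.
Health Insurance — status full-time ✓; service 155 days ≥ 120 days ✓; 45 hrs/wk ≥ 24 ✓ → eligible.
Home Office Allowance — status full-time ✓ (not excluded); dept Facilities ✗ → not eligible.
Professional Development Fund — status full-time ✓; service 155 days ≥ 45 days ✓; grade G7 ≥ G4 ✓ → eligible.
Adoption Assistance — benefits waiver on file ✓; dept Facilities ✗ → not eligible.
AD&D Coverage — benefits waiver on file ✓; dept Facilities ✗ → not eligible.
Gym Reimbursement — status full-time ✓; dept Facilities ✗ → not eligible.

Health Insurance, Professional Development Fund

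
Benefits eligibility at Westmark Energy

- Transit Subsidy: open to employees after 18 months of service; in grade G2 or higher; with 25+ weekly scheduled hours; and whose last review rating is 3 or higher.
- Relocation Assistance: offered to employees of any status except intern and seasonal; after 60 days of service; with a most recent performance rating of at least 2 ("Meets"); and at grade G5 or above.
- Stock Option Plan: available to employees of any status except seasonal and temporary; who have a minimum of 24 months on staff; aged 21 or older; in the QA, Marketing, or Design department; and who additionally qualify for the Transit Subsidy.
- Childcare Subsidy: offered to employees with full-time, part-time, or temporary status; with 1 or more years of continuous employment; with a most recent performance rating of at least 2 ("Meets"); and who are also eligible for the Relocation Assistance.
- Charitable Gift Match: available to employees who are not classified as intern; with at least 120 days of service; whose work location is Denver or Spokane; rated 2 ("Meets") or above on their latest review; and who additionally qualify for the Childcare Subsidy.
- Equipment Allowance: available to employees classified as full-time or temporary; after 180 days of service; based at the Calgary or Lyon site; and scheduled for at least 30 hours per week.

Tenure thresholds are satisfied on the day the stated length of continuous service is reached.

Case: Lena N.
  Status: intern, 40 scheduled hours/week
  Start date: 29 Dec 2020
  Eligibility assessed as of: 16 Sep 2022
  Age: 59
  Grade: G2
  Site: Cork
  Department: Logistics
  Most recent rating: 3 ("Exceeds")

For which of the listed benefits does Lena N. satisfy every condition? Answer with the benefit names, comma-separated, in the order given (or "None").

Transit Subsidy

Service from 29 Dec 2020 to 16 Sep 2022: 626 days.
Transit Subsidy — service 626 days ≥ 18 months (≈540 days) ✓; grade G2 ≥ G2 ✓; 40 hrs/wk ≥ 25 ✓; rating 3 ≥ 3 ✓ → eligible.
Relocation Assistance — status intern ✗ (excluded) → not eligible.
Stock Option Plan — status intern ✓ (not excluded); service 626 days < 24 months (≈720 days) ✗ → not eligible.
Childcare Subsidy — status intern ✗ (requires full-time, part-time, or temporary) → not eligible.
Charitable Gift Match — status intern ✗ (excluded) → not eligible.
Equipment Allowance — status intern ✗ (requires full-time or temporary) → not eligible.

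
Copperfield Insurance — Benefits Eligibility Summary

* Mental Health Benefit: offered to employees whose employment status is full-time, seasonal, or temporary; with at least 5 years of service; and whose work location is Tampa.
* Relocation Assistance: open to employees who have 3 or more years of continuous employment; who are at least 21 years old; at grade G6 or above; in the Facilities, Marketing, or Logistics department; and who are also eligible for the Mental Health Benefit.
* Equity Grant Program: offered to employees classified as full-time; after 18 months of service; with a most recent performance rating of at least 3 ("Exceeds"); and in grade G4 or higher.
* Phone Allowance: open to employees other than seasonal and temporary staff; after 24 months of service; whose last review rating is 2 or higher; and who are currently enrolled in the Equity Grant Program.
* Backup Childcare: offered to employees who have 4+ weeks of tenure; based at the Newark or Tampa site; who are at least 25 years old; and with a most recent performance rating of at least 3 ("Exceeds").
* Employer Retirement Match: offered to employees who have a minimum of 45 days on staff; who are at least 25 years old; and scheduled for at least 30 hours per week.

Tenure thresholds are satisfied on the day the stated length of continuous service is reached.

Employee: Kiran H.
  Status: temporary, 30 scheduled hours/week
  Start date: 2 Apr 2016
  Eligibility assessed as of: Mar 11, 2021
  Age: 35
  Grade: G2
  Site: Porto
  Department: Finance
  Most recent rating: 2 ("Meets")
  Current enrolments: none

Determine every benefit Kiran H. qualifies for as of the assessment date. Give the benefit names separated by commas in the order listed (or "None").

Service from 2 Apr 2016 to Mar 11, 2021: 1804 days.
Mental Health Benefit — status temporary ✓; service 1804 days < 5 years (≈1825 days) ✗ → not eligible.
Relocation Assistance — service 1804 days ≥ 3 years (≈1095 days) ✓; age 35 ≥ 21 ✓; grade G2 < G6 ✗ → not eligible.
Equity Grant Program — status temporary ✗ (requires full-time) → not eligible.
Phone Allowance — status temporary ✗ (excluded) → not eligible.
Backup Childcare — service 1804 days ≥ 4 weeks (≈28 days) ✓; site Porto ✗ (not Newark or Tampa) → not eligible.
Employer Retirement Match — service 1804 days ≥ 45 days ✓; age 35 ≥ 25 ✓; 30 hrs/wk ≥ 30 ✓ → eligible.

Employer Retirement Match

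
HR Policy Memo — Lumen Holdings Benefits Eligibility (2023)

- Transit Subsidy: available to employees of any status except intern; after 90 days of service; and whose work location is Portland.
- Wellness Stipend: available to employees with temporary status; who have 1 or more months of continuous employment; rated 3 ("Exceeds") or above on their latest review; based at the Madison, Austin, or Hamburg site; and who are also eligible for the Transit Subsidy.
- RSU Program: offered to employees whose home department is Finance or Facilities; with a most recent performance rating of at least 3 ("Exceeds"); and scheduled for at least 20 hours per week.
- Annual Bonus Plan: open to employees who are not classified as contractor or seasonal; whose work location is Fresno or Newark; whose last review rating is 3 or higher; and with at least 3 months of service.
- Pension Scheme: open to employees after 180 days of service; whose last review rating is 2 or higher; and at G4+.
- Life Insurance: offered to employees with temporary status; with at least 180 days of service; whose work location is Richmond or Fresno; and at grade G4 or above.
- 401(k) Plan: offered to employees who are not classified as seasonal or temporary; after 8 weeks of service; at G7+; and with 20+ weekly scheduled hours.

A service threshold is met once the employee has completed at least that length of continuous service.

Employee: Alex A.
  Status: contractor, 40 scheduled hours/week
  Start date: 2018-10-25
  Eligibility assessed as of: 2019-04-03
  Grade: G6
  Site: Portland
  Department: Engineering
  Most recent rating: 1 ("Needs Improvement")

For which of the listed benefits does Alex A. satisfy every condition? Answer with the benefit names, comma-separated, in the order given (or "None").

Transit Subsidy

Service from 2018-10-25 to 2019-04-03: 160 days.
Transit Subsidy — status contractor ✓ (not excluded); service 160 days ≥ 90 days ✓; site Portland ✓ → eligible.
Wellness Stipend — status contractor ✗ (requires temporary) → not eligible.
RSU Program — dept Engineering ✗ → not eligible.
Annual Bonus Plan — status contractor ✗ (excluded) → not eligible.
Pension Scheme — service 160 days < 180 days ✗ → not eligible.
Life Insurance — status contractor ✗ (requires temporary) → not eligible.
401(k) Plan — status contractor ✓ (not excluded); service 160 days ≥ 8 weeks (≈56 days) ✓; grade G6 < G7 ✗ → not eligible.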